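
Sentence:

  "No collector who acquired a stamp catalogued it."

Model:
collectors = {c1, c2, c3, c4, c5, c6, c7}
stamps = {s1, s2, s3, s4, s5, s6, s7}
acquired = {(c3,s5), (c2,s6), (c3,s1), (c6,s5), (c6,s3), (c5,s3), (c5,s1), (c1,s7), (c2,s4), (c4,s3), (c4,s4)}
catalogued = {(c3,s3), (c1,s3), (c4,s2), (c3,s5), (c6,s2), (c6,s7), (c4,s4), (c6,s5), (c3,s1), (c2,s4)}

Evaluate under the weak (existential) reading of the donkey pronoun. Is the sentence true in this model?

"it" takes "a stamp" as antecedent — a donkey pronoun bound across the clause boundary.
Truth condition: for no (c,s) with acquired(c,s) does catalogued(c,s) hold.
Restrictor pairs — does the scope hold? (c1,s7):fails  (c2,s4):holds  (c2,s6):fails  (c3,s1):holds  (c3,s5):holds  (c4,s3):fails  (c4,s4):holds  (c5,s1):fails  (c5,s3):fails  (c6,s3):fails  (c6,s5):holds
Scope holds for 5 pair(s), so the sentence is false.

False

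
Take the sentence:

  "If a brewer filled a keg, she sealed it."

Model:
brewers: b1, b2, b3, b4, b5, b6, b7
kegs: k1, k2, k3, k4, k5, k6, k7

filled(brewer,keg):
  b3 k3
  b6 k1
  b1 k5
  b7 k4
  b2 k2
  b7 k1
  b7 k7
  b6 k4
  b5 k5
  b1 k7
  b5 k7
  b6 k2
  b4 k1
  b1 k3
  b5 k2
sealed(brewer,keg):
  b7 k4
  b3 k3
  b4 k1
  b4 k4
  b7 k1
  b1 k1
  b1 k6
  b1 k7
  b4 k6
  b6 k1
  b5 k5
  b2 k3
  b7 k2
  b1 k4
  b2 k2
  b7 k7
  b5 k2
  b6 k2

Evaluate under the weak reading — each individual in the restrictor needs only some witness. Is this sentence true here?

"it" takes "a keg" as antecedent — a donkey pronoun bound across the clause boundary.
Weak reading: every brewer b with some filled-keg has at least one filled-keg k such that sealed(b,k).
Per brewer: b1:✓  b2:✓  b3:✓  b4:✓  b5:✓  b6:✓  b7:✓
Every brewer in the restrictor has a witness.

True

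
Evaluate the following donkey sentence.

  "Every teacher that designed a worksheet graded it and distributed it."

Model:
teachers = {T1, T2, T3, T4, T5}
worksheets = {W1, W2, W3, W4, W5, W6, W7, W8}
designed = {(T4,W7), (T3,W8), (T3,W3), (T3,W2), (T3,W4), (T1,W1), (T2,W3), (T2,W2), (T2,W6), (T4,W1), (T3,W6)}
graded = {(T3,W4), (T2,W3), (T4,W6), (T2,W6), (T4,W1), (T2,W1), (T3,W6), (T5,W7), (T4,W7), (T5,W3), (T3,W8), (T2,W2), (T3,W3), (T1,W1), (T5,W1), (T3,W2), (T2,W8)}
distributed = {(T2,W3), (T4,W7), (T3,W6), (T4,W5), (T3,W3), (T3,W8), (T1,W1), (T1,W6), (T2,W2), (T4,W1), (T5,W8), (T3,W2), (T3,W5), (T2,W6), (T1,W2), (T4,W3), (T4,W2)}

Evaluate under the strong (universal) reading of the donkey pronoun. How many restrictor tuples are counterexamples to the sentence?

1

"it" takes "a worksheet" as antecedent — a donkey pronoun bound across the clause boundary.
Strong reading: for every (t,w) with designed(t,w), graded(t,w) ∧ distributed(t,w).
Restrictor pairs: (T1,W1) ✓  (T2,W2) ✓  (T2,W3) ✓  (T2,W6) ✓  (T3,W2) ✓  (T3,W3) ✓  (T3,W4) ✗  (T3,W6) ✓  (T3,W8) ✓  (T4,W1) ✓  (T4,W7) ✓
Counterexamples (restrictor pairs failing the scope): 1.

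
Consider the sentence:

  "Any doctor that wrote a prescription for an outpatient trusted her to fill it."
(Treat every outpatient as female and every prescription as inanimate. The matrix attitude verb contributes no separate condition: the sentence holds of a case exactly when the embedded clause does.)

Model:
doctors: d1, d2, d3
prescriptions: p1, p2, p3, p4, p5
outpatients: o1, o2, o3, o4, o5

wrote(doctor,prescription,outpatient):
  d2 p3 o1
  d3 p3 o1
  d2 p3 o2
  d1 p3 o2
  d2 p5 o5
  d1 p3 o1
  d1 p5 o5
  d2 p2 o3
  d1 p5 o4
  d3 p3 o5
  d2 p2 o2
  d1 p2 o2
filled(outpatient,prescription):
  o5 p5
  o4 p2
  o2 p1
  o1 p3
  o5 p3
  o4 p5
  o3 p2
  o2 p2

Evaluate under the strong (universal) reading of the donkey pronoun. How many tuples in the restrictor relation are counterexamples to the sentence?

2

"her" takes "an outpatient" as antecedent and "it" takes "a prescription"; both are donkey pronouns co-varying with the restrictor.
Strong reading: for every (d,p,o) with wrote(d,p,o), filled(o,p).
Restrictor triples: (d1,p2,o2)→filled(o2,p2) ✓  (d1,p3,o1)→filled(o1,p3) ✓  (d1,p3,o2)→filled(o2,p3) ✗  (d1,p5,o4)→filled(o4,p5) ✓  (d1,p5,o5)→filled(o5,p5) ✓  (d2,p2,o2)→filled(o2,p2) ✓  (d2,p2,o3)→filled(o3,p2) ✓  (d2,p3,o1)→filled(o1,p3) ✓  (d2,p3,o2)→filled(o2,p3) ✗  (d2,p5,o5)→filled(o5,p5) ✓  (d3,p3,o1)→filled(o1,p3) ✓  (d3,p3,o5)→filled(o5,p3) ✓
Counterexamples (restrictor triples failing the scope): 2.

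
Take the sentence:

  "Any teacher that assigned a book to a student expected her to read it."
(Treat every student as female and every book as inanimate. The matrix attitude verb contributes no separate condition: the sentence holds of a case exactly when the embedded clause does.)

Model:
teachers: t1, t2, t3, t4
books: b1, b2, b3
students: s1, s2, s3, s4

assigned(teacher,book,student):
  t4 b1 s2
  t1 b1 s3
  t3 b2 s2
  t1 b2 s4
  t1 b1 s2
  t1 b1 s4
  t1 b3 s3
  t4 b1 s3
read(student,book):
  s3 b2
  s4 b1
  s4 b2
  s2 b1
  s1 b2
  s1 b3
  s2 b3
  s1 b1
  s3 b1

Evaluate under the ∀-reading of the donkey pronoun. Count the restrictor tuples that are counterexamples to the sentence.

2

"her" takes "a student" as antecedent and "it" takes "a book"; both are donkey pronouns co-varying with the restrictor.
Strong reading: for every (t,b,s) with assigned(t,b,s), read(s,b).
Restrictor triples: (t1,b1,s2)→read(s2,b1) ✓  (t1,b1,s3)→read(s3,b1) ✓  (t1,b1,s4)→read(s4,b1) ✓  (t1,b2,s4)→read(s4,b2) ✓  (t1,b3,s3)→read(s3,b3) ✗  (t3,b2,s2)→read(s2,b2) ✗  (t4,b1,s2)→read(s2,b1) ✓  (t4,b1,s3)→read(s3,b1) ✓
Counterexamples (restrictor triples failing the scope): 2.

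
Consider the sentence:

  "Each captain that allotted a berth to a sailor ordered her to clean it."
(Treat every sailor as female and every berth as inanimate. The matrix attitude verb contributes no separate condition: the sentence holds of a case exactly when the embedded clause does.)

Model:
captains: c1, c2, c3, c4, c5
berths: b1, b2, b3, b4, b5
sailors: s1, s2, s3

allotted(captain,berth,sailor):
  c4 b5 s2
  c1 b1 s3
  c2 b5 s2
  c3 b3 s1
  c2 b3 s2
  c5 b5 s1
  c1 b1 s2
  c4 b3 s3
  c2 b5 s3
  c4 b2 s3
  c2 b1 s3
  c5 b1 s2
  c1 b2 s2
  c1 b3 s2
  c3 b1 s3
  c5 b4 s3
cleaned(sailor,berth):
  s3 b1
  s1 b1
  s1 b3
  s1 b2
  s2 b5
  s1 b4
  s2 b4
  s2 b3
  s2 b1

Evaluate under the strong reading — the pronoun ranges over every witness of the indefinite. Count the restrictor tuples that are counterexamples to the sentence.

6

"her" takes "a sailor" as antecedent and "it" takes "a berth"; both are donkey pronouns co-varying with the restrictor.
Strong reading: for every (c,b,s) with allotted(c,b,s), cleaned(s,b).
Restrictor triples: (c1,b1,s2)→cleaned(s2,b1) ✓  (c1,b1,s3)→cleaned(s3,b1) ✓  (c1,b2,s2)→cleaned(s2,b2) ✗  (c1,b3,s2)→cleaned(s2,b3) ✓  (c2,b1,s3)→cleaned(s3,b1) ✓  (c2,b3,s2)→cleaned(s2,b3) ✓  (c2,b5,s2)→cleaned(s2,b5) ✓  (c2,b5,s3)→cleaned(s3,b5) ✗  (c3,b1,s3)→cleaned(s3,b1) ✓  (c3,b3,s1)→cleaned(s1,b3) ✓  (c4,b2,s3)→cleaned(s3,b2) ✗  (c4,b3,s3)→cleaned(s3,b3) ✗  (c4,b5,s2)→cleaned(s2,b5) ✓  (c5,b1,s2)→cleaned(s2,b1) ✓  (c5,b4,s3)→cleaned(s3,b4) ✗  (c5,b5,s1)→cleaned(s1,b5) ✗
Counterexamples (restrictor triples failing the scope): 6.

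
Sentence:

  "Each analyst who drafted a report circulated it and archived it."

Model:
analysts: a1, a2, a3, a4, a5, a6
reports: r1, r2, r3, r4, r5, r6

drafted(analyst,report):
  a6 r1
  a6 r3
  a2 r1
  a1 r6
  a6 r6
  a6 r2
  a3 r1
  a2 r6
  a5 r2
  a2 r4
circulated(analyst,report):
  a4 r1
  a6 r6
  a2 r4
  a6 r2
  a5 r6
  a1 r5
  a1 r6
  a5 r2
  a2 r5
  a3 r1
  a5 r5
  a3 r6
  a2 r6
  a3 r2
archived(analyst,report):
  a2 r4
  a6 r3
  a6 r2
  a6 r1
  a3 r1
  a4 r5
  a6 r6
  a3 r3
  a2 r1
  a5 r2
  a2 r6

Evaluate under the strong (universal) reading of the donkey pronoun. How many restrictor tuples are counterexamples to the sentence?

4

"it" takes "a report" as antecedent — a donkey pronoun bound across the clause boundary.
Strong reading: for every (a,r) with drafted(a,r), circulated(a,r) ∧ archived(a,r).
Restrictor pairs: (a1,r6) ✗  (a2,r1) ✗  (a2,r4) ✓  (a2,r6) ✓  (a3,r1) ✓  (a5,r2) ✓  (a6,r1) ✗  (a6,r2) ✓  (a6,r3) ✗  (a6,r6) ✓
Counterexamples (restrictor pairs failing the scope): 4.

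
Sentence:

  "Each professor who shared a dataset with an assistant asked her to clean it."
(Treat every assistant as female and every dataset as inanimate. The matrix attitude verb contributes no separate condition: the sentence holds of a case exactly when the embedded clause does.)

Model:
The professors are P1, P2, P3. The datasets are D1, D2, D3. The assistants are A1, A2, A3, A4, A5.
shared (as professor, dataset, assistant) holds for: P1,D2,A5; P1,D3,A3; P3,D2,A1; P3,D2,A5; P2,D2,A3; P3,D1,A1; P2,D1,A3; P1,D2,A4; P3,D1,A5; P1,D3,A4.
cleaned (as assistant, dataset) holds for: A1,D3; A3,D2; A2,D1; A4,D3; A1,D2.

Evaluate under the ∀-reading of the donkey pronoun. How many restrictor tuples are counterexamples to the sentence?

7

"her" takes "an assistant" as antecedent and "it" takes "a dataset"; both are donkey pronouns co-varying with the restrictor.
Strong reading: for every (p,d,a) with shared(p,d,a), cleaned(a,d).
Restrictor triples: (P1,D2,A4)→cleaned(A4,D2) ✗  (P1,D2,A5)→cleaned(A5,D2) ✗  (P1,D3,A3)→cleaned(A3,D3) ✗  (P1,D3,A4)→cleaned(A4,D3) ✓  (P2,D1,A3)→cleaned(A3,D1) ✗  (P2,D2,A3)→cleaned(A3,D2) ✓  (P3,D1,A1)→cleaned(A1,D1) ✗  (P3,D1,A5)→cleaned(A5,D1) ✗  (P3,D2,A1)→cleaned(A1,D2) ✓  (P3,D2,A5)→cleaned(A5,D2) ✗
Counterexamples (restrictor triples failing the scope): 7.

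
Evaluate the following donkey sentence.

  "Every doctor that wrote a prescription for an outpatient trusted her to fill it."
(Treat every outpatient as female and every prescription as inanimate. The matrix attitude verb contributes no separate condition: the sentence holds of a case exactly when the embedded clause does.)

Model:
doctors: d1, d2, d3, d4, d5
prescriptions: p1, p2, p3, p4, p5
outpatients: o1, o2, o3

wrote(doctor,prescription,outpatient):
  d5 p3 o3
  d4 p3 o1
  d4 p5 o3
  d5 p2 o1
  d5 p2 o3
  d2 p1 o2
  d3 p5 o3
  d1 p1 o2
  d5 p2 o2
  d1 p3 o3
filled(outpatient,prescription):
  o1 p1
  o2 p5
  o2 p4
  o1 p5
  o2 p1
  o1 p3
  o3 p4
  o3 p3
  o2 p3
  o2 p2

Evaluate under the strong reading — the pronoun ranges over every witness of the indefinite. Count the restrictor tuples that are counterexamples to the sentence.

"her" takes "an outpatient" as antecedent and "it" takes "a prescription"; both are donkey pronouns co-varying with the restrictor.
Strong reading: for every (d,p,o) with wrote(d,p,o), filled(o,p).
Restrictor triples: (d1,p1,o2)→filled(o2,p1) ✓  (d1,p3,o3)→filled(o3,p3) ✓  (d2,p1,o2)→filled(o2,p1) ✓  (d3,p5,o3)→filled(o3,p5) ✗  (d4,p3,o1)→filled(o1,p3) ✓  (d4,p5,o3)→filled(o3,p5) ✗  (d5,p2,o1)→filled(o1,p2) ✗  (d5,p2,o2)→filled(o2,p2) ✓  (d5,p2,o3)→filled(o3,p2) ✗  (d5,p3,o3)→filled(o3,p3) ✓
Counterexamples (restrictor triples failing the scope): 4.

4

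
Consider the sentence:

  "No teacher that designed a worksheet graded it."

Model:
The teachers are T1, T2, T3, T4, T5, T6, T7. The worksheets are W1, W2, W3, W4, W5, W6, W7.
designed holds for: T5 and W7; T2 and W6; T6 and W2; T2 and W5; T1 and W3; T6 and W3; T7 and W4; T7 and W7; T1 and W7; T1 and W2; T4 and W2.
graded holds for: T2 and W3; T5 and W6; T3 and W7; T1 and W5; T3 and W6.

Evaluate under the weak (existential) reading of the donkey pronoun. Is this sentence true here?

"it" takes "a worksheet" as antecedent — a donkey pronoun bound across the clause boundary.
Truth condition: for no (t,w) with designed(t,w) does graded(t,w) hold.
Restrictor pairs — does the scope hold? (T1,W2):fails  (T1,W3):fails  (T1,W7):fails  (T2,W5):fails  (T2,W6):fails  (T4,W2):fails  (T5,W7):fails  (T6,W2):fails  (T6,W3):fails  (T7,W4):fails  (T7,W7):fails
Scope holds for no restrictor pair, so the sentence is true.

True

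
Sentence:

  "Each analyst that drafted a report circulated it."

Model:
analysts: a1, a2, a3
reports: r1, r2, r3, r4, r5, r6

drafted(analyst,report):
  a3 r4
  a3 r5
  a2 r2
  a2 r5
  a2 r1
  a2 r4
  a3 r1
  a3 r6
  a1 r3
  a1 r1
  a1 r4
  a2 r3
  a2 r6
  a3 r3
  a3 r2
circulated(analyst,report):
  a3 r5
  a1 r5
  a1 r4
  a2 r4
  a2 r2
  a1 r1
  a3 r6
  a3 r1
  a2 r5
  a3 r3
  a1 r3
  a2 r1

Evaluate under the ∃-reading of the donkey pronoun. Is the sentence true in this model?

"it" takes "a report" as antecedent — a donkey pronoun bound across the clause boundary.
Weak reading: every analyst a with some drafted-report has at least one drafted-report r such that circulated(a,r).
Per analyst: a1:✓  a2:✓  a3:✓
Every analyst in the restrictor has a witness.

True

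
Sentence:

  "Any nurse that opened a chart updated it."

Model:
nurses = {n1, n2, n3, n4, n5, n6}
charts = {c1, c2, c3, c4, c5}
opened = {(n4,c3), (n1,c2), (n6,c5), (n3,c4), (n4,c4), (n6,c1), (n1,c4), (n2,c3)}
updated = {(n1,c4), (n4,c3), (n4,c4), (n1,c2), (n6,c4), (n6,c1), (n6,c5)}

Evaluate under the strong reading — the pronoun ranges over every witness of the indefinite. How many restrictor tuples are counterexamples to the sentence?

2

"it" takes "a chart" as antecedent — a donkey pronoun bound across the clause boundary.
Strong reading: for every (n,c) with opened(n,c), updated(n,c).
Restrictor pairs: (n1,c2) ✓  (n1,c4) ✓  (n2,c3) ✗  (n3,c4) ✗  (n4,c3) ✓  (n4,c4) ✓  (n6,c1) ✓  (n6,c5) ✓
Counterexamples (restrictor pairs failing the scope): 2.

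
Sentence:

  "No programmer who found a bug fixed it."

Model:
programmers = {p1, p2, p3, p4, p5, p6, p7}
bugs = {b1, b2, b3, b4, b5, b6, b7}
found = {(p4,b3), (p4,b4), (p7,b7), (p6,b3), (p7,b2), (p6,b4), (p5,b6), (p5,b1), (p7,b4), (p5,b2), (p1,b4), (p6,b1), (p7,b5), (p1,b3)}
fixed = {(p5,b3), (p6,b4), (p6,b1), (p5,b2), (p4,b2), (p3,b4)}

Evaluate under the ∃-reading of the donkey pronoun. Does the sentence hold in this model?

"it" takes "a bug" as antecedent — a donkey pronoun bound across the clause boundary.
Truth condition: for no (p,b) with found(p,b) does fixed(p,b) hold.
Restrictor pairs — does the scope hold? (p1,b3):fails  (p1,b4):fails  (p4,b3):fails  (p4,b4):fails  (p5,b1):fails  (p5,b2):holds  (p5,b6):fails  (p6,b1):holds  (p6,b3):fails  (p6,b4):holds  (p7,b2):fails  (p7,b4):fails  (p7,b5):fails  (p7,b7):fails
Scope holds for 3 pair(s), so the sentence is false.

False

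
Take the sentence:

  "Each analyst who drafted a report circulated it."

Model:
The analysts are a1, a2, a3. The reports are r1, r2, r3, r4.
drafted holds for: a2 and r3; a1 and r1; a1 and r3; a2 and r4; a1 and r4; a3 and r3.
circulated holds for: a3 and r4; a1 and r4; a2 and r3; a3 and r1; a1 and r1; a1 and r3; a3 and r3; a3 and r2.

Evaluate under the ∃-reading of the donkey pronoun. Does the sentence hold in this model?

True

"it" takes "a report" as antecedent — a donkey pronoun bound across the clause boundary.
Weak reading: every analyst a with some drafted-report has at least one drafted-report r such that circulated(a,r).
Per analyst: a1:✓  a2:✓  a3:✓
Every analyst in the restrictor has a witness.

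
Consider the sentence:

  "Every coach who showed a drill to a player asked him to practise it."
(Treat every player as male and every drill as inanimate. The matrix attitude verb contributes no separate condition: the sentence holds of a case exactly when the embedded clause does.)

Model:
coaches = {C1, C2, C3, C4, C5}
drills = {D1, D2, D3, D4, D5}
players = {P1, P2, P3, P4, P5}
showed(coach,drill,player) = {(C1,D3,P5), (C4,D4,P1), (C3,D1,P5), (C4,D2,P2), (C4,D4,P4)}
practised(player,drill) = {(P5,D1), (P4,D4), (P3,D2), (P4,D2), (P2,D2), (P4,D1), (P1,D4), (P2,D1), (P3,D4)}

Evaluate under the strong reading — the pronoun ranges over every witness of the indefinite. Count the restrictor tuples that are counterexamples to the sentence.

"him" takes "a player" as antecedent and "it" takes "a drill"; both are donkey pronouns co-varying with the restrictor.
Strong reading: for every (c,d,p) with showed(c,d,p), practised(p,d).
Restrictor triples: (C1,D3,P5)→practised(P5,D3) ✗  (C3,D1,P5)→practised(P5,D1) ✓  (C4,D2,P2)→practised(P2,D2) ✓  (C4,D4,P1)→practised(P1,D4) ✓  (C4,D4,P4)→practised(P4,D4) ✓
Counterexamples (restrictor triples failing the scope): 1.

1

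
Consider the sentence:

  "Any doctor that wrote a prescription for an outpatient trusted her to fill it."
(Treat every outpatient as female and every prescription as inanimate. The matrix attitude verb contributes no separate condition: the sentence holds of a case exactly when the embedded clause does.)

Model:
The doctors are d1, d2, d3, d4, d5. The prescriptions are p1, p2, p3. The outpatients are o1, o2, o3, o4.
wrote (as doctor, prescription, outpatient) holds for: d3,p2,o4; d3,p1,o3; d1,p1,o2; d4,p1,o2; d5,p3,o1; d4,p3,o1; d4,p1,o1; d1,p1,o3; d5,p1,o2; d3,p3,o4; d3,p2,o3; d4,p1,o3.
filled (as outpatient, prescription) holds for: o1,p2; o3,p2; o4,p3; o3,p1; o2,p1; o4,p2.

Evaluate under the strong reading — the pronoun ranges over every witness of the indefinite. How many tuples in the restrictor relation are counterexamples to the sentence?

"her" takes "an outpatient" as antecedent and "it" takes "a prescription"; both are donkey pronouns co-varying with the restrictor.
Strong reading: for every (d,p,o) with wrote(d,p,o), filled(o,p).
Restrictor triples: (d1,p1,o2)→filled(o2,p1) ✓  (d1,p1,o3)→filled(o3,p1) ✓  (d3,p1,o3)→filled(o3,p1) ✓  (d3,p2,o3)→filled(o3,p2) ✓  (d3,p2,o4)→filled(o4,p2) ✓  (d3,p3,o4)→filled(o4,p3) ✓  (d4,p1,o1)→filled(o1,p1) ✗  (d4,p1,o2)→filled(o2,p1) ✓  (d4,p1,o3)→filled(o3,p1) ✓  (d4,p3,o1)→filled(o1,p3) ✗  (d5,p1,o2)→filled(o2,p1) ✓  (d5,p3,o1)→filled(o1,p3) ✗
Counterexamples (restrictor triples failing the scope): 3.

3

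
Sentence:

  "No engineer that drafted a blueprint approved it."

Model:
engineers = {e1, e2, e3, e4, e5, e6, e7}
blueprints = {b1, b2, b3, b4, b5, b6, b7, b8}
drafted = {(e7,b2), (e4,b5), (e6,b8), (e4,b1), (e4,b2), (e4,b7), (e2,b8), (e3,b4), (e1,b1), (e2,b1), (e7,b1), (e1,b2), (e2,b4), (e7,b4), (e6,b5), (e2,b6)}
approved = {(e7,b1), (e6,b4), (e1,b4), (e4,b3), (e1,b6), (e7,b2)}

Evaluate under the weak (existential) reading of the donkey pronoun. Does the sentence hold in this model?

"it" takes "a blueprint" as antecedent — a donkey pronoun bound across the clause boundary.
Truth condition: for no (e,b) with drafted(e,b) does approved(e,b) hold.
Restrictor pairs — does the scope hold? (e1,b1):fails  (e1,b2):fails  (e2,b1):fails  (e2,b4):fails  (e2,b6):fails  (e2,b8):fails  (e3,b4):fails  (e4,b1):fails  (e4,b2):fails  (e4,b5):fails  (e4,b7):fails  (e6,b5):fails  (e6,b8):fails  (e7,b1):holds  (e7,b2):holds  (e7,b4):fails
Scope holds for 2 pair(s), so the sentence is false.

False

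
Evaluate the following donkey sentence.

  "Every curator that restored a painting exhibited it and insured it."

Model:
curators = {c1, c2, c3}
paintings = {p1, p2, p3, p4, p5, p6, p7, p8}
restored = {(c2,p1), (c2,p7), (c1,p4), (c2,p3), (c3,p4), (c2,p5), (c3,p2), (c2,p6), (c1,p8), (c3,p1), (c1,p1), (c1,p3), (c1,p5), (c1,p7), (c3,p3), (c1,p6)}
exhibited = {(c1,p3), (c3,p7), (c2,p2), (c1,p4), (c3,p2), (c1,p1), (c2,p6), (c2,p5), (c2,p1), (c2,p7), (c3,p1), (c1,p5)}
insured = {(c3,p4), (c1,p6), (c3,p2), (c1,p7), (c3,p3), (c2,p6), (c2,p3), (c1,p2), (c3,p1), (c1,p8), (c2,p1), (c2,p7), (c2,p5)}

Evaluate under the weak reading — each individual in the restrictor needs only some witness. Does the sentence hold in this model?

False

"it" takes "a painting" as antecedent — a donkey pronoun bound across the clause boundary.
Weak reading: every curator c with some restored-painting has at least one restored-painting p such that exhibited(c,p) ∧ insured(c,p).
Per curator: c1:✗  c2:✓  c3:✓
c1 has no witness among its restored-paintings.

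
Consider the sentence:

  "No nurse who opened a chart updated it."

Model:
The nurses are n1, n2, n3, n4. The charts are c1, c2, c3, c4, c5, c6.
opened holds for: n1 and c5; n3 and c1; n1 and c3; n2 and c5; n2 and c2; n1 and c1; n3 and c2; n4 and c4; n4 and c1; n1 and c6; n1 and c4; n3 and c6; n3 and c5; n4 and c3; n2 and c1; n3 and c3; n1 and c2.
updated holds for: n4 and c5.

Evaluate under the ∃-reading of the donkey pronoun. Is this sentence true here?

True

"it" takes "a chart" as antecedent — a donkey pronoun bound across the clause boundary.
Truth condition: for no (n,c) with opened(n,c) does updated(n,c) hold.
Restrictor pairs — does the scope hold? (n1,c1):fails  (n1,c2):fails  (n1,c3):fails  (n1,c4):fails  (n1,c5):fails  (n1,c6):fails  (n2,c1):fails  (n2,c2):fails  (n2,c5):fails  (n3,c1):fails  (n3,c2):fails  (n3,c3):fails  (n3,c5):fails  (n3,c6):fails  (n4,c1):fails  (n4,c3):fails  (n4,c4):fails
Scope holds for no restrictor pair, so the sentence is true.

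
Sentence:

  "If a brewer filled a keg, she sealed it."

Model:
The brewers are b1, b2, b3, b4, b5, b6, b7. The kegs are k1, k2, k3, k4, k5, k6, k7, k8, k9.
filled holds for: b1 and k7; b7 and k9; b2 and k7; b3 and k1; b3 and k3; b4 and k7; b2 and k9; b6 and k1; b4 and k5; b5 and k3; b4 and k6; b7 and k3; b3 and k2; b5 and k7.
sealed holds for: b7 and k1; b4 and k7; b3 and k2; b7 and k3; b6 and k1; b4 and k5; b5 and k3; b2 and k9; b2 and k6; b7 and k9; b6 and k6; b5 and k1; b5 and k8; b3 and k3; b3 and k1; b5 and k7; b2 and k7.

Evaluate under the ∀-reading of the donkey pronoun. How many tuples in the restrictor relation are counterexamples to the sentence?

2

"it" takes "a keg" as antecedent — a donkey pronoun bound across the clause boundary.
Strong reading: for every (b,k) with filled(b,k), sealed(b,k).
Restrictor pairs: (b1,k7) ✗  (b2,k7) ✓  (b2,k9) ✓  (b3,k1) ✓  (b3,k2) ✓  (b3,k3) ✓  (b4,k5) ✓  (b4,k6) ✗  (b4,k7) ✓  (b5,k3) ✓  (b5,k7) ✓  (b6,k1) ✓  (b7,k3) ✓  (b7,k9) ✓
Counterexamples (restrictor pairs failing the scope): 2.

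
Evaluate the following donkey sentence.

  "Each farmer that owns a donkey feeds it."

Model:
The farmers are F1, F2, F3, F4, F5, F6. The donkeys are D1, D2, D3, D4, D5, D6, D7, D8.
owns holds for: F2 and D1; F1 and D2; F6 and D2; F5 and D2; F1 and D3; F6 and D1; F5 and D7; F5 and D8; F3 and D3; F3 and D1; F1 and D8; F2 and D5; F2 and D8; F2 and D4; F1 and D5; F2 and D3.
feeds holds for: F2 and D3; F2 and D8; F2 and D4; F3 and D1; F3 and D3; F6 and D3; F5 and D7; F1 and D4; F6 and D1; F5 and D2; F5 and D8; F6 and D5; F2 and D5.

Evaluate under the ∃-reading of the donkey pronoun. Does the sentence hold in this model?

False

"it" takes "a donkey" as antecedent — a donkey pronoun bound across the clause boundary.
Weak reading: every farmer f with some owns-donkey has at least one owns-donkey d such that feeds(f,d).
Per farmer: F1:✗  F2:✓  F3:✓  F5:✓  F6:✓
F1 has no witness among its owns-donkeys.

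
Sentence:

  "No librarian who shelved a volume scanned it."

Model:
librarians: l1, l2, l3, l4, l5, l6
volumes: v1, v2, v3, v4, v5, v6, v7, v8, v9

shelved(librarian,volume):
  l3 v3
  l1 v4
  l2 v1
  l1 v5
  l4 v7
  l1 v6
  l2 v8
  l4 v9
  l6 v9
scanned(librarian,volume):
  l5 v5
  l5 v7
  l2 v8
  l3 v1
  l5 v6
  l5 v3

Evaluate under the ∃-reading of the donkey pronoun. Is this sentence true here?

"it" takes "a volume" as antecedent — a donkey pronoun bound across the clause boundary.
Truth condition: for no (l,v) with shelved(l,v) does scanned(l,v) hold.
Restrictor pairs — does the scope hold? (l1,v4):fails  (l1,v5):fails  (l1,v6):fails  (l2,v1):fails  (l2,v8):holds  (l3,v3):fails  (l4,v7):fails  (l4,v9):fails  (l6,v9):fails
Scope holds for 1 pair(s), so the sentence is false.

False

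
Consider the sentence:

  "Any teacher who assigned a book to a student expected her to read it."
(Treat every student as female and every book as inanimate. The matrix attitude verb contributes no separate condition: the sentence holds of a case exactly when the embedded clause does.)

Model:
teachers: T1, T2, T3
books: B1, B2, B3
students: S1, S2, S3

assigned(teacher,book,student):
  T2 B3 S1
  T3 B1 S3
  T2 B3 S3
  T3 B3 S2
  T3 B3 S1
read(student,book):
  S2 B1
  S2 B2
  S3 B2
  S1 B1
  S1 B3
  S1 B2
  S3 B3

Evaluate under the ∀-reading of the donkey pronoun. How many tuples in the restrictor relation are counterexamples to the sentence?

"her" takes "a student" as antecedent and "it" takes "a book"; both are donkey pronouns co-varying with the restrictor.
Strong reading: for every (t,b,s) with assigned(t,b,s), read(s,b).
Restrictor triples: (T2,B3,S1)→read(S1,B3) ✓  (T2,B3,S3)→read(S3,B3) ✓  (T3,B1,S3)→read(S3,B1) ✗  (T3,B3,S1)→read(S1,B3) ✓  (T3,B3,S2)→read(S2,B3) ✗
Counterexamples (restrictor triples failing the scope): 2.

2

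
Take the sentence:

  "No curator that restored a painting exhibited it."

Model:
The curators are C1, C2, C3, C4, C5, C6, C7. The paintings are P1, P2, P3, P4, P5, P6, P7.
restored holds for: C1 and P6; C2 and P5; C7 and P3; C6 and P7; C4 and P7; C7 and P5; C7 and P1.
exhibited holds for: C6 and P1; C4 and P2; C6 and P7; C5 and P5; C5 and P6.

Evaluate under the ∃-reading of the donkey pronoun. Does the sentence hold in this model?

False

"it" takes "a painting" as antecedent — a donkey pronoun bound across the clause boundary.
Truth condition: for no (c,p) with restored(c,p) does exhibited(c,p) hold.
Restrictor pairs — does the scope hold? (C1,P6):fails  (C2,P5):fails  (C4,P7):fails  (C6,P7):holds  (C7,P1):fails  (C7,P3):fails  (C7,P5):fails
Scope holds for 1 pair(s), so the sentence is false.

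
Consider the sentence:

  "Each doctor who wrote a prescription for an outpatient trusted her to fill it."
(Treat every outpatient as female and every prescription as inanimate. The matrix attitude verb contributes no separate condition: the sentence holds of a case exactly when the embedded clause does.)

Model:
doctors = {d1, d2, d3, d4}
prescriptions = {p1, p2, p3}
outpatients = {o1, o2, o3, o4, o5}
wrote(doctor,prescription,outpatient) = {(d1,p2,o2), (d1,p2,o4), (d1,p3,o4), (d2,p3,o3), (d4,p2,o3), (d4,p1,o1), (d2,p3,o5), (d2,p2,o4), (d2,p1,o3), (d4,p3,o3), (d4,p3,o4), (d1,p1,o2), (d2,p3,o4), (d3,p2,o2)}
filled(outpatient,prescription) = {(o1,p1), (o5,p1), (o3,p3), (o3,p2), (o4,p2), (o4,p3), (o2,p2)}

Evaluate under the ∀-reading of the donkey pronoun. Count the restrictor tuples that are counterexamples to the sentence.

3

"her" takes "an outpatient" as antecedent and "it" takes "a prescription"; both are donkey pronouns co-varying with the restrictor.
Strong reading: for every (d,p,o) with wrote(d,p,o), filled(o,p).
Restrictor triples: (d1,p1,o2)→filled(o2,p1) ✗  (d1,p2,o2)→filled(o2,p2) ✓  (d1,p2,o4)→filled(o4,p2) ✓  (d1,p3,o4)→filled(o4,p3) ✓  (d2,p1,o3)→filled(o3,p1) ✗  (d2,p2,o4)→filled(o4,p2) ✓  (d2,p3,o3)→filled(o3,p3) ✓  (d2,p3,o4)→filled(o4,p3) ✓  (d2,p3,o5)→filled(o5,p3) ✗  (d3,p2,o2)→filled(o2,p2) ✓  (d4,p1,o1)→filled(o1,p1) ✓  (d4,p2,o3)→filled(o3,p2) ✓  (d4,p3,o3)→filled(o3,p3) ✓  (d4,p3,o4)→filled(o4,p3) ✓
Counterexamples (restrictor triples failing the scope): 3.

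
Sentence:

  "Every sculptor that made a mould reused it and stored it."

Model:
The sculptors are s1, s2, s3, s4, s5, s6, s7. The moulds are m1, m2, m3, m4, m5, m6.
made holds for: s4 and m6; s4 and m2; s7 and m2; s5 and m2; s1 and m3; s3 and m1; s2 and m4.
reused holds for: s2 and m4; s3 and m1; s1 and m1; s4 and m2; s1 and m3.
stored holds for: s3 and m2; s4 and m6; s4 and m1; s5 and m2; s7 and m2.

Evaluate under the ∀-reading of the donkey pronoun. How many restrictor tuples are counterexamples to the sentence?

7

"it" takes "a mould" as antecedent — a donkey pronoun bound across the clause boundary.
Strong reading: for every (s,m) with made(s,m), reused(s,m) ∧ stored(s,m).
Restrictor pairs: (s1,m3) ✗  (s2,m4) ✗  (s3,m1) ✗  (s4,m2) ✗  (s4,m6) ✗  (s5,m2) ✗  (s7,m2) ✗
Counterexamples (restrictor pairs failing the scope): 7.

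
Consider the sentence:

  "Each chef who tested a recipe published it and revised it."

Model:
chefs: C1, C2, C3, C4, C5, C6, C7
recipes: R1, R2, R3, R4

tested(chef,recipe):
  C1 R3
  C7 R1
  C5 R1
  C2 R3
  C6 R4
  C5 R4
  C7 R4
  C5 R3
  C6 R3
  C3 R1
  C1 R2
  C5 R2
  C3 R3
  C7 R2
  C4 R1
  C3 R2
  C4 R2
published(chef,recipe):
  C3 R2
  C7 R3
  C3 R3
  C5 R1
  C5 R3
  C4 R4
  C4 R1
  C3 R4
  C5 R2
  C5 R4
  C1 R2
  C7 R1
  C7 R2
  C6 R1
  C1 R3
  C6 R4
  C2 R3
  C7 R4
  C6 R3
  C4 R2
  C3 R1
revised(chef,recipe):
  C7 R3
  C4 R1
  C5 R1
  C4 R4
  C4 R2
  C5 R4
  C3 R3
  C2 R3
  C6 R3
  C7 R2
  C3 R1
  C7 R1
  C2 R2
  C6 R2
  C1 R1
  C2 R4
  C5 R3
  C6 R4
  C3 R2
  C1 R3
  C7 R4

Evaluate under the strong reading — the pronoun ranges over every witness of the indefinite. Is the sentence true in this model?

False

"it" takes "a recipe" as antecedent — a donkey pronoun bound across the clause boundary.
Strong reading: for every (c,r) with tested(c,r), published(c,r) ∧ revised(c,r).
Restrictor pairs: (C1,R2) ✗  (C1,R3) ✓  (C2,R3) ✓  (C3,R1) ✓  (C3,R2) ✓  (C3,R3) ✓  (C4,R1) ✓  (C4,R2) ✓  (C5,R1) ✓  (C5,R2) ✗  (C5,R3) ✓  (C5,R4) ✓  (C6,R3) ✓  (C6,R4) ✓  (C7,R1) ✓  (C7,R2) ✓  (C7,R4) ✓
Counterexample: (C1,R2) is in tested but fails the scope.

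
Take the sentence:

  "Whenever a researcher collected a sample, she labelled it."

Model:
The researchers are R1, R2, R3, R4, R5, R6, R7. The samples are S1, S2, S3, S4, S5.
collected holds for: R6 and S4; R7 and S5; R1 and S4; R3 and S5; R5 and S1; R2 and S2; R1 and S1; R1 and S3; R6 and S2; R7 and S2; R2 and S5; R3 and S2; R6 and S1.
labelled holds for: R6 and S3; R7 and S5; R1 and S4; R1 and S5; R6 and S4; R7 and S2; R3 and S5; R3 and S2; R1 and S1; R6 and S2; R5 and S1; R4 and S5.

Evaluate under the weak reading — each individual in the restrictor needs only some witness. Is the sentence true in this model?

"it" takes "a sample" as antecedent — a donkey pronoun bound across the clause boundary.
Weak reading: every researcher r with some collected-sample has at least one collected-sample s such that labelled(r,s).
Per researcher: R1:✓  R2:✗  R3:✓  R5:✓  R6:✓  R7:✓
R2 has no witness among its collected-samples.

False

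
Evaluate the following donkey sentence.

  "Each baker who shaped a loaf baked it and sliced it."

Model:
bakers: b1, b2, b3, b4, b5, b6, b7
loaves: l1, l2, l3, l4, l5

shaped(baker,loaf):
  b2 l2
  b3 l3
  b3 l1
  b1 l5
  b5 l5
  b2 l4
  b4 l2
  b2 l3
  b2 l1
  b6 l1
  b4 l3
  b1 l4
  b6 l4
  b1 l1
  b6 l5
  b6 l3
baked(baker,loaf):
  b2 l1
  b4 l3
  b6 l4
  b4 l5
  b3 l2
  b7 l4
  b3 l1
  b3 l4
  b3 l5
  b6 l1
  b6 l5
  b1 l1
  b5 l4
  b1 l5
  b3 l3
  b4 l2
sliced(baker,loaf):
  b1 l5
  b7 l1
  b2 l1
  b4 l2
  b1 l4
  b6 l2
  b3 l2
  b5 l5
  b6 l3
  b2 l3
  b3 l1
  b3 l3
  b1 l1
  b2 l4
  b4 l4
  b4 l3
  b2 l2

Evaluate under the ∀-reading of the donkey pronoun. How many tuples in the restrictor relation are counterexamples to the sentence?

"it" takes "a loaf" as antecedent — a donkey pronoun bound across the clause boundary.
Strong reading: for every (b,l) with shaped(b,l), baked(b,l) ∧ sliced(b,l).
Restrictor pairs: (b1,l1) ✓  (b1,l4) ✗  (b1,l5) ✓  (b2,l1) ✓  (b2,l2) ✗  (b2,l3) ✗  (b2,l4) ✗  (b3,l1) ✓  (b3,l3) ✓  (b4,l2) ✓  (b4,l3) ✓  (b5,l5) ✗  (b6,l1) ✗  (b6,l3) ✗  (b6,l4) ✗  (b6,l5) ✗
Counterexamples (restrictor pairs failing the scope): 9.

9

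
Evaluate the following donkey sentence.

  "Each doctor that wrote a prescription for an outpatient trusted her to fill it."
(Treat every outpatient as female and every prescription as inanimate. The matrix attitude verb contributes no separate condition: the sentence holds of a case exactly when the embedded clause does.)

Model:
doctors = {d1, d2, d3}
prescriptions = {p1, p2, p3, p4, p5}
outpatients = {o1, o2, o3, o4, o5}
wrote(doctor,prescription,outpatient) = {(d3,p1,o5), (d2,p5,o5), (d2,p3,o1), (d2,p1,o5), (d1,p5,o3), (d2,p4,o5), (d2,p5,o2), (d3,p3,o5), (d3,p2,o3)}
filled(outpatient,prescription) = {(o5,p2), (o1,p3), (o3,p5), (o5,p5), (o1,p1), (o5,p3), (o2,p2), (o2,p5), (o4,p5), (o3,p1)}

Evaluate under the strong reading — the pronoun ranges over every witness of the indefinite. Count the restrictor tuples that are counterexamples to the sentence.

"her" takes "an outpatient" as antecedent and "it" takes "a prescription"; both are donkey pronouns co-varying with the restrictor.
Strong reading: for every (d,p,o) with wrote(d,p,o), filled(o,p).
Restrictor triples: (d1,p5,o3)→filled(o3,p5) ✓  (d2,p1,o5)→filled(o5,p1) ✗  (d2,p3,o1)→filled(o1,p3) ✓  (d2,p4,o5)→filled(o5,p4) ✗  (d2,p5,o2)→filled(o2,p5) ✓  (d2,p5,o5)→filled(o5,p5) ✓  (d3,p1,o5)→filled(o5,p1) ✗  (d3,p2,o3)→filled(o3,p2) ✗  (d3,p3,o5)→filled(o5,p3) ✓
Counterexamples (restrictor triples failing the scope): 4.

4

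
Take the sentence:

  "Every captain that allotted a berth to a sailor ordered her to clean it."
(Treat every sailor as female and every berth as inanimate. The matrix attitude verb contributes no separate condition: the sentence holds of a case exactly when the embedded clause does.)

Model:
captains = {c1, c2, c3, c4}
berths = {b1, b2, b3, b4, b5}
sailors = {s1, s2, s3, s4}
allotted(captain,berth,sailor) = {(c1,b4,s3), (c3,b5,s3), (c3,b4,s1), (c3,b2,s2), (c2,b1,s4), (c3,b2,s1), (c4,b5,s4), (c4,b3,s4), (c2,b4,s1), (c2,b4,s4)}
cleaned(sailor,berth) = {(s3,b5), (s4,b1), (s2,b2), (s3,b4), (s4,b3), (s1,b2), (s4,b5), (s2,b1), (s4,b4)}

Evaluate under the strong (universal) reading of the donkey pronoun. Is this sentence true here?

"her" takes "a sailor" as antecedent and "it" takes "a berth"; both are donkey pronouns co-varying with the restrictor.
Strong reading: for every (c,b,s) with allotted(c,b,s), cleaned(s,b).
Restrictor triples: (c1,b4,s3)→cleaned(s3,b4) ✓  (c2,b1,s4)→cleaned(s4,b1) ✓  (c2,b4,s1)→cleaned(s1,b4) ✗  (c2,b4,s4)→cleaned(s4,b4) ✓  (c3,b2,s1)→cleaned(s1,b2) ✓  (c3,b2,s2)→cleaned(s2,b2) ✓  (c3,b4,s1)→cleaned(s1,b4) ✗  (c3,b5,s3)→cleaned(s3,b5) ✓  (c4,b3,s4)→cleaned(s4,b3) ✓  (c4,b5,s4)→cleaned(s4,b5) ✓
Counterexample: (c2,b4,s1) — cleaned(s1,b4) does not hold.

False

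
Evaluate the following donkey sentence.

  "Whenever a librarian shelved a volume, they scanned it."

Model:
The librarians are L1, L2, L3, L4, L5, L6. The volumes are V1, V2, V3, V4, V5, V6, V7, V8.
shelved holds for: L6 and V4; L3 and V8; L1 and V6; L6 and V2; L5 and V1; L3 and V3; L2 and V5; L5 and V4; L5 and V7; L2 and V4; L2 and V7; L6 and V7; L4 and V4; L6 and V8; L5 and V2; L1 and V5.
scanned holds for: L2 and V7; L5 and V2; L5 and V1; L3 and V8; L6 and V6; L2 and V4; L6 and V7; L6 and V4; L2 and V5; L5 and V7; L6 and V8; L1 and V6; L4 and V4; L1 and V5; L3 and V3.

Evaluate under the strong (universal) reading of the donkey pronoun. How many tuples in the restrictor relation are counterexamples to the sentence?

"it" takes "a volume" as antecedent — a donkey pronoun bound across the clause boundary.
Strong reading: for every (l,v) with shelved(l,v), scanned(l,v).
Restrictor pairs: (L1,V5) ✓  (L1,V6) ✓  (L2,V4) ✓  (L2,V5) ✓  (L2,V7) ✓  (L3,V3) ✓  (L3,V8) ✓  (L4,V4) ✓  (L5,V1) ✓  (L5,V2) ✓  (L5,V4) ✗  (L5,V7) ✓  (L6,V2) ✗  (L6,V4) ✓  (L6,V7) ✓  (L6,V8) ✓
Counterexamples (restrictor pairs failing the scope): 2.

2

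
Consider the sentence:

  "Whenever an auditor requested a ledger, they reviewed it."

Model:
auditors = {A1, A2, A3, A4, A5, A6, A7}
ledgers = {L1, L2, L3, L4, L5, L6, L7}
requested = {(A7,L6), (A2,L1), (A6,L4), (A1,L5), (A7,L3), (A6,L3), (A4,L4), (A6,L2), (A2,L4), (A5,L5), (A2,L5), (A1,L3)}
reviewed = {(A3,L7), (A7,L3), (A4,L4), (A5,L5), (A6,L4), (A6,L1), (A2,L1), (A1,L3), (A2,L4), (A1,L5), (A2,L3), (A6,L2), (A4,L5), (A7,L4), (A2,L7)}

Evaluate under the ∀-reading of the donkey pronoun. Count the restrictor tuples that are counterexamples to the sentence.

"it" takes "a ledger" as antecedent — a donkey pronoun bound across the clause boundary.
Strong reading: for every (a,l) with requested(a,l), reviewed(a,l).
Restrictor pairs: (A1,L3) ✓  (A1,L5) ✓  (A2,L1) ✓  (A2,L4) ✓  (A2,L5) ✗  (A4,L4) ✓  (A5,L5) ✓  (A6,L2) ✓  (A6,L3) ✗  (A6,L4) ✓  (A7,L3) ✓  (A7,L6) ✗
Counterexamples (restrictor pairs failing the scope): 3.

3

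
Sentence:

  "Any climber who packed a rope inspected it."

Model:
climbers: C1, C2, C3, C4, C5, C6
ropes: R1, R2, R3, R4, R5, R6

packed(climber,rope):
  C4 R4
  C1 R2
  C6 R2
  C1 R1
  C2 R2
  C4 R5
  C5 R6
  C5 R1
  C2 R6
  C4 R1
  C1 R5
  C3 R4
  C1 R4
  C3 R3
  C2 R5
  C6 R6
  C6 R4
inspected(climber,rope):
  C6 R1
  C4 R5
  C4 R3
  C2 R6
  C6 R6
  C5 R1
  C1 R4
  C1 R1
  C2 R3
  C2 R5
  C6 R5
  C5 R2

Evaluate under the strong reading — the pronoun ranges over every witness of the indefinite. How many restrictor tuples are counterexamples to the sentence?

"it" takes "a rope" as antecedent — a donkey pronoun bound across the clause boundary.
Strong reading: for every (c,r) with packed(c,r), inspected(c,r).
Restrictor pairs: (C1,R1) ✓  (C1,R2) ✗  (C1,R4) ✓  (C1,R5) ✗  (C2,R2) ✗  (C2,R5) ✓  (C2,R6) ✓  (C3,R3) ✗  (C3,R4) ✗  (C4,R1) ✗  (C4,R4) ✗  (C4,R5) ✓  (C5,R1) ✓  (C5,R6) ✗  (C6,R2) ✗  (C6,R4) ✗  (C6,R6) ✓
Counterexamples (restrictor pairs failing the scope): 10.

10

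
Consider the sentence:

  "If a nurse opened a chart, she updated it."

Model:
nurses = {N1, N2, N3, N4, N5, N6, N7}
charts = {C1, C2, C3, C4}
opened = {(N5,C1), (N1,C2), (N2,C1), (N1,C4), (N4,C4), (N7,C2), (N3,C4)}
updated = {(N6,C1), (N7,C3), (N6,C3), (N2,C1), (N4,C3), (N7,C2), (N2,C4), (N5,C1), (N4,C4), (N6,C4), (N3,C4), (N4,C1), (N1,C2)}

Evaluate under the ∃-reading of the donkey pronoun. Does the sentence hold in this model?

"it" takes "a chart" as antecedent — a donkey pronoun bound across the clause boundary.
Weak reading: every nurse n with some opened-chart has at least one opened-chart c such that updated(n,c).
Per nurse: N1:✓  N2:✓  N3:✓  N4:✓  N5:✓  N7:✓
Every nurse in the restrictor has a witness.

True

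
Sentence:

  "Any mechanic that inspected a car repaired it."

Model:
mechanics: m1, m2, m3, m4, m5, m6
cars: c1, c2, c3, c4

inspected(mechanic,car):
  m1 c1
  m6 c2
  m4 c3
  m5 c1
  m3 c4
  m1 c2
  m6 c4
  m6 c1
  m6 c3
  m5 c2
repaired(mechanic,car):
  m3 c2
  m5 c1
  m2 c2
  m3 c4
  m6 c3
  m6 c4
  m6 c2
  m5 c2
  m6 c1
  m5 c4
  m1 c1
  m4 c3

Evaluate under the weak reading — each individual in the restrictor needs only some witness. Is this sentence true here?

"it" takes "a car" as antecedent — a donkey pronoun bound across the clause boundary.
Weak reading: every mechanic m with some inspected-car has at least one inspected-car c such that repaired(m,c).
Per mechanic: m1:✓  m3:✓  m4:✓  m5:✓  m6:✓
Every mechanic in the restrictor has a witness.

True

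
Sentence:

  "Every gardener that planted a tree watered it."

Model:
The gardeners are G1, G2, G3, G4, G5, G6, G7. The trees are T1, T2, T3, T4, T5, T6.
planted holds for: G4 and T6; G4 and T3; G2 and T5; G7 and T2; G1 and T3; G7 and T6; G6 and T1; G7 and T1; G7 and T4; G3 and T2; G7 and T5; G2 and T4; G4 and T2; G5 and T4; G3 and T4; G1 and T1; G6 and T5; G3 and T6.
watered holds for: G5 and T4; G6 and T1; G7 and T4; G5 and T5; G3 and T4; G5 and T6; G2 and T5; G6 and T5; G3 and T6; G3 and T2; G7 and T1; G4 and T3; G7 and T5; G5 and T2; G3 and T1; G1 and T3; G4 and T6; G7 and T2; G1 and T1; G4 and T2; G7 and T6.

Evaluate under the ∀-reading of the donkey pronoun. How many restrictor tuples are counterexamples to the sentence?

1

"it" takes "a tree" as antecedent — a donkey pronoun bound across the clause boundary.
Strong reading: for every (g,t) with planted(g,t), watered(g,t).
Restrictor pairs: (G1,T1) ✓  (G1,T3) ✓  (G2,T4) ✗  (G2,T5) ✓  (G3,T2) ✓  (G3,T4) ✓  (G3,T6) ✓  (G4,T2) ✓  (G4,T3) ✓  (G4,T6) ✓  (G5,T4) ✓  (G6,T1) ✓  (G6,T5) ✓  (G7,T1) ✓  (G7,T2) ✓  (G7,T4) ✓  (G7,T5) ✓  (G7,T6) ✓
Counterexamples (restrictor pairs failing the scope): 1.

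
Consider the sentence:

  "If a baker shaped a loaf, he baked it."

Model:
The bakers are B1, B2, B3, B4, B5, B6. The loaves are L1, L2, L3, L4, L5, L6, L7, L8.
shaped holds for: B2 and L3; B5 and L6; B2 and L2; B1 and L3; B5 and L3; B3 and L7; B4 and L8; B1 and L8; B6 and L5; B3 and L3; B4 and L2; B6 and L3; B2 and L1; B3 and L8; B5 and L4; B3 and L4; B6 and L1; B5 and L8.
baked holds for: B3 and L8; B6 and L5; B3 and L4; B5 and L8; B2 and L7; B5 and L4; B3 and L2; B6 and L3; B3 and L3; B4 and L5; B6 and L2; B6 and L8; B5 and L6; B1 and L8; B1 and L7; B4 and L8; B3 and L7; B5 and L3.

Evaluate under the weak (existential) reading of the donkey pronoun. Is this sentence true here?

"it" takes "a loaf" as antecedent — a donkey pronoun bound across the clause boundary.
Weak reading: every baker b with some shaped-loaf has at least one shaped-loaf l such that baked(b,l).
Per baker: B1:✓  B2:✗  B3:✓  B4:✓  B5:✓  B6:✓
B2 has no witness among its shaped-loaves.

False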